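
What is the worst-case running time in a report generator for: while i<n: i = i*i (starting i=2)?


Reasoning: squaring drives double-exponential growth; iterations ~ log log n
Complexity: O(log log n)

O(log log n)


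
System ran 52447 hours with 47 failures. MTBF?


Formula: MTBF = Total operating time / Number of failures
MTBF = 52447 / 47
MTBF = 1115.89 hours

1115.89 hours


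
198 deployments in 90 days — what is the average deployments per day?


Formula: deployments per day = releases / days
= 198 / 90
= 2.2 deploys/day
(equivalently, 15.4 deploys/week)

2.2 deploys/day


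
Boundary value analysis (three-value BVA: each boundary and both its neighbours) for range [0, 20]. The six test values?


Range: [0, 20]
Boundaries: just below min, min, min+1, max-1, max, just above max
Values: [-1, 0, 1, 19, 20, 21]

[-1, 0, 1, 19, 20, 21]


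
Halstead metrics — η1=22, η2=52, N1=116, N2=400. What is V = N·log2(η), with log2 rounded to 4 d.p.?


Formula: V = N * log2(η), where N = N1 + N2 and η = η1 + η2
η = 22 + 52 = 74
N = 116 + 400 = 516
log2(74) ≈ 6.2095
V = 516 * 6.2095 = 3204.10

3204.10


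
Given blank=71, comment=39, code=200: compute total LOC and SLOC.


Total LOC = blank + comment + code
Total LOC = 71 + 39 + 200 = 310
SLOC (source only) = code = 200

Total LOC: 310, SLOC: 200


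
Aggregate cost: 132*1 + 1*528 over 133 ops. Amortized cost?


Formula: Amortized cost = Total cost / Operations
Total cost = (132 * 1) + (1 * 528)
Total cost = 132 + 528 = 660
Amortized = 660 / 133 = 4.9624

4.9624


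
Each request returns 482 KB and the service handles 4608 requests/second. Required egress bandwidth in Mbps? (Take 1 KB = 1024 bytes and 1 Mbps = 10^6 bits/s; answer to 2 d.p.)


Formula: Mbps = payload_bytes * RPS * 8 / 1e6
Payload per request = 482 KB = 482 * 1024 = 493568 bytes
Total bytes/sec = 493568 * 4608 = 2274361344
Total bits/sec = 2274361344 * 8 = 18194890752
Mbps = 18194890752 / 1e6 = 18194.89

18194.89 Mbps


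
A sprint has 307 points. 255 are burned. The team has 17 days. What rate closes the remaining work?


Formula: Required rate = Remaining points / Days left
Remaining = 307 - 255 = 52 points
Required rate = 52 / 17 = 3.06 points/day

3.06 points/day


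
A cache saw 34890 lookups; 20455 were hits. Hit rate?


Formula: hit rate = hits / (hits + misses) * 100
hit rate = 20455 / (20455 + 14435) * 100
hit rate = 20455 / 34890 * 100
hit rate = 58.63%

58.63%


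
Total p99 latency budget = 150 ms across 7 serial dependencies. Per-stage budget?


Formula: per_stage = total_budget / stages
per_stage = 150 / 7
per_stage = 21.43 ms

21.43 ms


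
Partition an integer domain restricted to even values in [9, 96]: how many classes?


Constraint: even integers in [9, 96]
Class 1: x < 9 — out-of-range invalid
Class 2: x in [9,96] but odd — wrong type invalid
Class 3: x in [9,96] and even — valid
Class 4: x > 96 — out-of-range invalid
Total equivalence classes: 4

4 equivalence classes


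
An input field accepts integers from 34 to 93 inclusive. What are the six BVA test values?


Range: [34, 93]
Boundaries: just below min, min, min+1, max-1, max, just above max
Values: [33, 34, 35, 92, 93, 94]

[33, 34, 35, 92, 93, 94]


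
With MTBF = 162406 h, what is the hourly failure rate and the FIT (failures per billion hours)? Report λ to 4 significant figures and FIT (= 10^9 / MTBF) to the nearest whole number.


Formula: λ = 1 / MTBF; FIT = λ × 1e9 = 1e9 / MTBF
λ = 1 / 162406 ≈ 6.157e-06 failures/hour
FIT = 1e9 / 162406 ≈ 6157 failures per 1e9 hours (nearest whole number)

λ = 6.157e-06 /h, FIT = 6157


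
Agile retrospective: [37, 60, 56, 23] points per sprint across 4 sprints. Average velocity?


Formula: Avg velocity = Total points / Number of sprints
Points: [37, 60, 56, 23]
Sum = 37 + 60 + 56 + 23 = 176
Avg velocity = 176 / 4 = 44.0 points/sprint

44.0 points/sprint


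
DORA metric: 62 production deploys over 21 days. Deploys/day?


Formula: deployments per day = releases / days
= 62 / 21
= 2.952 deploys/day
(equivalently, 20.67 deploys/week)

2.952 deploys/day


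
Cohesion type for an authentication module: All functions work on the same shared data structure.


Reasoning: Functions share data
Type: Communicational cohesion

Communicational cohesion


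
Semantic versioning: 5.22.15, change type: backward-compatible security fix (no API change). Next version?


Current: 5.22.15
Change category: 'backward-compatible security fix (no API change)' → patch bump
SemVer rule: patch bump → increment PATCH (MAJOR and MINOR unchanged)
New: 5.22.16

5.22.16


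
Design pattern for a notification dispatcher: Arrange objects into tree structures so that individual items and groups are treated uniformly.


This matches the Composite pattern

Composite


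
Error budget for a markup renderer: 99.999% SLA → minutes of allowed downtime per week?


Formula: allowed downtime = period * (100 - SLA) / 100
Period (week) = 10080 minutes
Unavailability fraction = (100 - 99.999) / 100
Allowed downtime = 10080 * (100 - 99.999) / 100
Allowed downtime = 0.1008 minutes

0.1008 minutes


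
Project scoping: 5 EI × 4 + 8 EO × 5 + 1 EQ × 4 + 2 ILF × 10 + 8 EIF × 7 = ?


UFP = EI*4 + EO*5 + EQ*4 + ILF*10 + EIF*7
UFP = 5*4 + 8*5 + 1*4 + 2*10 + 8*7
UFP = 20 + 40 + 4 + 20 + 56
UFP = 140

140


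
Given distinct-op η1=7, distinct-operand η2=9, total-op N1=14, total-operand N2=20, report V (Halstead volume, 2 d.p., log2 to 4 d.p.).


Formula: V = N * log2(η), where N = N1 + N2 and η = η1 + η2
η = 7 + 9 = 16
N = 14 + 20 = 34
log2(16) ≈ 4.0000
V = 34 * 4.0000 = 136.00

136.00


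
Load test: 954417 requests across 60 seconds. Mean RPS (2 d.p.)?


Formula: throughput = requests / seconds
throughput = 954417 / 60
throughput = 15906.95 requests/second

15906.95 requests/second


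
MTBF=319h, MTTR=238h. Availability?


Availability = MTBF / (MTBF + MTTR)
Availability = 319 / (319 + 238)
Availability = 319 / 557
Availability = 57.2711%

57.2711%


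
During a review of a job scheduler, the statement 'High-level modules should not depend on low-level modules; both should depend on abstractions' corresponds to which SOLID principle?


This describes the Dependency Inversion Principle (DIP)

Dependency Inversion Principle (DIP)


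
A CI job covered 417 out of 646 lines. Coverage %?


Coverage = covered / total * 100
Coverage = 417 / 646 * 100
Coverage = 64.55%

64.55%


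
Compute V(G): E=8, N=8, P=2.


Formula: V(G) = E - N + 2P
V(G) = 8 - 8 + 2*2
V(G) = 0 + 4
V(G) = 4

4


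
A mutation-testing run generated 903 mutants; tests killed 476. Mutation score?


Mutation score = killed / total * 100
Mutation score = 476 / 903 * 100
Mutation score = 52.71%

52.71%


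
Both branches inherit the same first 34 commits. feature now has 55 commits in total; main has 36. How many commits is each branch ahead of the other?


Common ancestor: commit #34
feature commits after divergence: 55 - 34 = 21
main commits after divergence: 36 - 34 = 2
feature is 21 commits ahead of main
main is 2 commits ahead of feature

feature ahead: 21, main ahead: 2


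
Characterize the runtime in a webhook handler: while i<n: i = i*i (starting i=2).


Reasoning: squaring drives double-exponential growth; iterations ~ log log n
Complexity: O(log log n)

O(log log n)


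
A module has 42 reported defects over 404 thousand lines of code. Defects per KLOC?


Defect density = defects / KLOC
Defect density = 42 / 404
Defect density = 0.104 defects/KLOC

0.104 defects/KLOC


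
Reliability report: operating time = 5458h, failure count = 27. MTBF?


Formula: MTBF = Total operating time / Number of failures
MTBF = 5458 / 27
MTBF = 202.15 hours

202.15 hours


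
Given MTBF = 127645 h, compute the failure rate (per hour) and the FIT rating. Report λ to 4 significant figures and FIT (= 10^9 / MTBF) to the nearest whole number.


Formula: λ = 1 / MTBF; FIT = λ × 1e9 = 1e9 / MTBF
λ = 1 / 127645 ≈ 7.834e-06 failures/hour
FIT = 1e9 / 127645 ≈ 7834 failures per 1e9 hours (nearest whole number)

λ = 7.834e-06 /h, FIT = 7834


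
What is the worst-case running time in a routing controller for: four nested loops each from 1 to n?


Reasoning: four levels of nesting
Complexity: O(n^4)

O(n^4)


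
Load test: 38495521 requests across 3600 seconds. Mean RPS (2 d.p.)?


Formula: throughput = requests / seconds
throughput = 38495521 / 3600
throughput = 10693.2 requests/second

10693.2 requests/second


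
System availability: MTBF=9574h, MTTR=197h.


Availability = MTBF / (MTBF + MTTR)
Availability = 9574 / (9574 + 197)
Availability = 9574 / 9771
Availability = 97.9838%

97.9838%


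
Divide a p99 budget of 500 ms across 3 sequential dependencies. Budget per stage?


Formula: per_stage = total_budget / stages
per_stage = 500 / 3
per_stage = 166.67 ms

166.67 ms


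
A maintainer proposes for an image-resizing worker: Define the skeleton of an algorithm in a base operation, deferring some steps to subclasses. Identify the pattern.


This matches the Template Method pattern

Template Method


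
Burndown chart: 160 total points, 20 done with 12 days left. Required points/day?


Formula: Required rate = Remaining points / Days left
Remaining = 160 - 20 = 140 points
Required rate = 140 / 12 = 11.67 points/day

11.67 points/day


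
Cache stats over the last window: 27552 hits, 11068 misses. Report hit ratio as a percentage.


Formula: hit rate = hits / (hits + misses) * 100
hit rate = 27552 / (27552 + 11068) * 100
hit rate = 27552 / 38620 * 100
hit rate = 71.34%

71.34%


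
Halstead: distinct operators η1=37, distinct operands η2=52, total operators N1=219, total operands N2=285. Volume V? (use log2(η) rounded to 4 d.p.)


Formula: V = N * log2(η), where N = N1 + N2 and η = η1 + η2
η = 37 + 52 = 89
N = 219 + 285 = 504
log2(89) ≈ 6.4757
V = 504 * 6.4757 = 3263.75

3263.75


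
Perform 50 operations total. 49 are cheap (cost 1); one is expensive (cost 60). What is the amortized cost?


Formula: Amortized cost = Total cost / Operations
Total cost = (49 * 1) + (1 * 60)
Total cost = 49 + 60 = 109
Amortized = 109 / 50 = 2.18

2.18


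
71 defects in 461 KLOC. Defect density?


Defect density = defects / KLOC
Defect density = 71 / 461
Defect density = 0.154 defects/KLOC

0.154 defects/KLOC


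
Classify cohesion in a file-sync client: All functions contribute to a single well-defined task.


Reasoning: Best: single purpose
Type: Functional cohesion

Functional cohesion


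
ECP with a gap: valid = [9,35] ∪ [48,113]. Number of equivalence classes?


Valid ranges: [9,35] and [48,113]
Class 1: x < 9 — invalid
Class 2: 9 ≤ x ≤ 35 — valid
Class 3: 35 < x < 48 — invalid (gap between ranges)
Class 4: 48 ≤ x ≤ 113 — valid
Class 5: x > 113 — invalid
Total equivalence classes: 5

5 equivalence classes


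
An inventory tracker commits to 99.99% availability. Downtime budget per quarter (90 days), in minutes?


Formula: allowed downtime = period * (100 - SLA) / 100
Period (quarter (90 days)) = 129600 minutes
Unavailability fraction = (100 - 99.99) / 100
Allowed downtime = 129600 * (100 - 99.99) / 100
Allowed downtime = 12.96 minutes

12.96 minutes


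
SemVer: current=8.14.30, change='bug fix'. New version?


Current: 8.14.30
Change category: 'bug fix' → patch bump
SemVer rule: patch bump → increment PATCH (MAJOR and MINOR unchanged)
New: 8.14.31

8.14.31


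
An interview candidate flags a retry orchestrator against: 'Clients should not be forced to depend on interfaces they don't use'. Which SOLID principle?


This describes the Interface Segregation Principle (ISP)

Interface Segregation Principle (ISP)


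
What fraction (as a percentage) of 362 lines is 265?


Coverage = covered / total * 100
Coverage = 265 / 362 * 100
Coverage = 73.2%

73.2%


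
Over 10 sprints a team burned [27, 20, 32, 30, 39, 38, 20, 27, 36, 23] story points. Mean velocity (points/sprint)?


Formula: Avg velocity = Total points / Number of sprints
Points: [27, 20, 32, 30, 39, 38, 20, 27, 36, 23]
Sum = 27 + 20 + 32 + 30 + 39 + 38 + 20 + 27 + 36 + 23 = 292
Avg velocity = 292 / 10 = 29.2 points/sprint

29.2 points/sprint


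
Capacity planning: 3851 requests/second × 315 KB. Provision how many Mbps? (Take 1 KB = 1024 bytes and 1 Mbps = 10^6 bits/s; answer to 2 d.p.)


Formula: Mbps = payload_bytes * RPS * 8 / 1e6
Payload per request = 315 KB = 315 * 1024 = 322560 bytes
Total bytes/sec = 322560 * 3851 = 1242178560
Total bits/sec = 1242178560 * 8 = 9937428480
Mbps = 9937428480 / 1e6 = 9937.43

9937.43 Mbps


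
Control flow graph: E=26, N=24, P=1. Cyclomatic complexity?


Formula: V(G) = E - N + 2P
V(G) = 26 - 24 + 2*1
V(G) = 2 + 2
V(G) = 4

4


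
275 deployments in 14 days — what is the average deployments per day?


Formula: deployments per day = releases / days
= 275 / 14
= 19.643 deploys/day
(equivalently, 137.5 deploys/week)

19.643 deploys/day


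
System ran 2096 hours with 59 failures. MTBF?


Formula: MTBF = Total operating time / Number of failures
MTBF = 2096 / 59
MTBF = 35.53 hours

35.53 hours


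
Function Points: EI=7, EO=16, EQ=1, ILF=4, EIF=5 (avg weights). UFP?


UFP = EI*4 + EO*5 + EQ*4 + ILF*10 + EIF*7
UFP = 7*4 + 16*5 + 1*4 + 4*10 + 5*7
UFP = 28 + 80 + 4 + 40 + 35
UFP = 187

187


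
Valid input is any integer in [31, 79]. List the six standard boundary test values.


Range: [31, 79]
Boundaries: just below min, min, min+1, max-1, max, just above max
Values: [30, 31, 32, 78, 79, 80]

[30, 31, 32, 78, 79, 80]


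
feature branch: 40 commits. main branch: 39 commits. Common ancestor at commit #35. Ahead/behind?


Common ancestor: commit #35
feature commits after divergence: 40 - 35 = 5
main commits after divergence: 39 - 35 = 4
feature is 5 commits ahead of main
main is 4 commits ahead of feature

feature ahead: 5, main ahead: 4


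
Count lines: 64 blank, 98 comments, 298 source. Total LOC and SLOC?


Total LOC = blank + comment + code
Total LOC = 64 + 98 + 298 = 460
SLOC (source only) = code = 298

Total LOC: 460, SLOC: 298


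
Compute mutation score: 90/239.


Mutation score = killed / total * 100
Mutation score = 90 / 239 * 100
Mutation score = 37.66%

37.66%


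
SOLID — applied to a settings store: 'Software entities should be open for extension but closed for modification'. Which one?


This describes the Open/Closed Principle (OCP)

Open/Closed Principle (OCP)


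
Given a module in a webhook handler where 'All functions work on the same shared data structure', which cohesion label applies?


Reasoning: Functions share data
Type: Communicational cohesion

Communicational cohesion


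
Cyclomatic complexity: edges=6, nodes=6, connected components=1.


Formula: V(G) = E - N + 2P
V(G) = 6 - 6 + 2*1
V(G) = 0 + 2
V(G) = 2

2


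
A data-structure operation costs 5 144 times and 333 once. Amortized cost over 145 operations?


Formula: Amortized cost = Total cost / Operations
Total cost = (144 * 5) + (1 * 333)
Total cost = 720 + 333 = 1053
Amortized = 1053 / 145 = 7.2621

7.2621


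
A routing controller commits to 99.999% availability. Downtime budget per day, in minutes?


Formula: allowed downtime = period * (100 - SLA) / 100
Period (day) = 1440 minutes
Unavailability fraction = (100 - 99.999) / 100
Allowed downtime = 1440 * (100 - 99.999) / 100
Allowed downtime = 0.0144 minutes

0.0144 minutes


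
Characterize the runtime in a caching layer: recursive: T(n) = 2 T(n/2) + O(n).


Reasoning: master theorem case 2 (merge-sort recurrence)
Complexity: O(n log n)

O(n log n)


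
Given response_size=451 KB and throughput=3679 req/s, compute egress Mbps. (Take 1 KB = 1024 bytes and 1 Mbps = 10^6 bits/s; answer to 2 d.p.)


Formula: Mbps = payload_bytes * RPS * 8 / 1e6
Payload per request = 451 KB = 451 * 1024 = 461824 bytes
Total bytes/sec = 461824 * 3679 = 1699050496
Total bits/sec = 1699050496 * 8 = 13592403968
Mbps = 13592403968 / 1e6 = 13592.4

13592.4 Mbps


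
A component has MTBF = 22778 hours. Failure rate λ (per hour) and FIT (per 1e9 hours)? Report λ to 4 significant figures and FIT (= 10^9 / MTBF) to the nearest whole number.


Formula: λ = 1 / MTBF; FIT = λ × 1e9 = 1e9 / MTBF
λ = 1 / 22778 ≈ 4.390e-05 failures/hour
FIT = 1e9 / 22778 ≈ 43902 failures per 1e9 hours (nearest whole number)

λ = 4.390e-05 /h, FIT = 43902


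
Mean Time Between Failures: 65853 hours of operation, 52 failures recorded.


Formula: MTBF = Total operating time / Number of failures
MTBF = 65853 / 52
MTBF = 1266.4 hours

1266.4 hours


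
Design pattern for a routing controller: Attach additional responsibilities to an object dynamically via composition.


This matches the Decorator pattern

Decorator


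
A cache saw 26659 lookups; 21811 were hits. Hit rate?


Formula: hit rate = hits / (hits + misses) * 100
hit rate = 21811 / (21811 + 4848) * 100
hit rate = 21811 / 26659 * 100
hit rate = 81.81%

81.81%


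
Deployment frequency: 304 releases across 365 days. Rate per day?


Formula: deployments per day = releases / days
= 304 / 365
= 0.833 deploys/day
(equivalently, 5.83 deploys/week)

0.833 deploys/day


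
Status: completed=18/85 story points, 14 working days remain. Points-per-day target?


Formula: Required rate = Remaining points / Days left
Remaining = 85 - 18 = 67 points
Required rate = 67 / 14 = 4.79 points/day

4.79 points/day


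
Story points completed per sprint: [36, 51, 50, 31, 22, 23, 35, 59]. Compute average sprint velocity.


Formula: Avg velocity = Total points / Number of sprints
Points: [36, 51, 50, 31, 22, 23, 35, 59]
Sum = 36 + 51 + 50 + 31 + 22 + 23 + 35 + 59 = 307
Avg velocity = 307 / 8 = 38.38 points/sprint

38.38 points/sprint


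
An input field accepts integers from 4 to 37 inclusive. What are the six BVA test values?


Range: [4, 37]
Boundaries: just below min, min, min+1, max-1, max, just above max
Values: [3, 4, 5, 36, 37, 38]

[3, 4, 5, 36, 37, 38]


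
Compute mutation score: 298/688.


Mutation score = killed / total * 100
Mutation score = 298 / 688 * 100
Mutation score = 43.31%

43.31%


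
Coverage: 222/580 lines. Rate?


Coverage = covered / total * 100
Coverage = 222 / 580 * 100
Coverage = 38.28%

38.28%


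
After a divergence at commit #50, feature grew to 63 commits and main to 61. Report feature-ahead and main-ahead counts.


Common ancestor: commit #50
feature commits after divergence: 63 - 50 = 13
main commits after divergence: 61 - 50 = 11
feature is 13 commits ahead of main
main is 11 commits ahead of feature

feature ahead: 13, main ahead: 11


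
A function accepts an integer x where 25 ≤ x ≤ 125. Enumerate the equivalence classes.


Valid range: [25, 125]
Class 1: x < 25 — invalid
Class 2: 25 ≤ x ≤ 125 — valid
Class 3: x > 125 — invalid
Total equivalence classes: 3

3 equivalence classes


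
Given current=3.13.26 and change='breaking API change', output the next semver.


Current: 3.13.26
Change category: 'breaking API change' → major bump
SemVer rule: major bump → increment MAJOR, reset MINOR and PATCH to 0
New: 4.0.0

4.0.0


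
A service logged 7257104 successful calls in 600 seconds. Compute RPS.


Formula: throughput = requests / seconds
throughput = 7257104 / 600
throughput = 12095.17 requests/second

12095.17 requests/second


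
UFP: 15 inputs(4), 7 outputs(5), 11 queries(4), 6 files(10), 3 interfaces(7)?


UFP = EI*4 + EO*5 + EQ*4 + ILF*10 + EIF*7
UFP = 15*4 + 7*5 + 11*4 + 6*10 + 3*7
UFP = 60 + 35 + 44 + 60 + 21
UFP = 220

220


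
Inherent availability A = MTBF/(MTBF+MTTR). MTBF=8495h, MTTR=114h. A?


Availability = MTBF / (MTBF + MTTR)
Availability = 8495 / (8495 + 114)
Availability = 8495 / 8609
Availability = 98.6758%

98.6758%


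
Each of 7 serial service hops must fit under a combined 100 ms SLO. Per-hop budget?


Formula: per_stage = total_budget / stages
per_stage = 100 / 7
per_stage = 14.29 ms

14.29 ms


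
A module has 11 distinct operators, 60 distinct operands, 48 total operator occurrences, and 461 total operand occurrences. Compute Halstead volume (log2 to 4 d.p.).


Formula: V = N * log2(η), where N = N1 + N2 and η = η1 + η2
η = 11 + 60 = 71
N = 48 + 461 = 509
log2(71) ≈ 6.1497
V = 509 * 6.1497 = 3130.20

3130.20


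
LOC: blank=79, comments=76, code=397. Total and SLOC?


Total LOC = blank + comment + code
Total LOC = 79 + 76 + 397 = 552
SLOC (source only) = code = 397

Total LOC: 552, SLOC: 397


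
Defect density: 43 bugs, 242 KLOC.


Defect density = defects / KLOC
Defect density = 43 / 242
Defect density = 0.178 defects/KLOC

0.178 defects/KLOC


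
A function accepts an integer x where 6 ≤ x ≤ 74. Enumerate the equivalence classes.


Valid range: [6, 74]
Class 1: x < 6 — invalid
Class 2: 6 ≤ x ≤ 74 — valid
Class 3: x > 74 — invalid
Total equivalence classes: 3

3 equivalence classes


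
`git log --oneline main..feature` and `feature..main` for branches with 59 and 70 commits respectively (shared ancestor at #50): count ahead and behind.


Common ancestor: commit #50
feature commits after divergence: 59 - 50 = 9
main commits after divergence: 70 - 50 = 20
feature is 9 commits ahead of main
main is 20 commits ahead of feature

feature ahead: 9, main ahead: 20


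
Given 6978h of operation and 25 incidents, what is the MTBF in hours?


Formula: MTBF = Total operating time / Number of failures
MTBF = 6978 / 25
MTBF = 279.12 hours

279.12 hours


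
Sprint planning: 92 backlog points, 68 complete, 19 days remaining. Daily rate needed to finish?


Formula: Required rate = Remaining points / Days left
Remaining = 92 - 68 = 24 points
Required rate = 24 / 19 = 1.26 points/day

1.26 points/day


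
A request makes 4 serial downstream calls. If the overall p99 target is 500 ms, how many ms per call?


Formula: per_stage = total_budget / stages
per_stage = 500 / 4
per_stage = 125.0 ms

125.0 ms


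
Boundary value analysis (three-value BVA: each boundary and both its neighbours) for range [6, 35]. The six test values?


Range: [6, 35]
Boundaries: just below min, min, min+1, max-1, max, just above max
Values: [5, 6, 7, 34, 35, 36]

[5, 6, 7, 34, 35, 36]


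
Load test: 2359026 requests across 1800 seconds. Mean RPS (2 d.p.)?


Formula: throughput = requests / seconds
throughput = 2359026 / 1800
throughput = 1310.57 requests/second

1310.57 requests/second


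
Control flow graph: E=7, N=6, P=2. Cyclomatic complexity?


Formula: V(G) = E - N + 2P
V(G) = 7 - 6 + 2*2
V(G) = 1 + 4
V(G) = 5

5


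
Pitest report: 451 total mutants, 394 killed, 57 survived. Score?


Mutation score = killed / total * 100
Mutation score = 394 / 451 * 100
Mutation score = 87.36%

87.36%


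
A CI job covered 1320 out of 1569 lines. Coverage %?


Coverage = covered / total * 100
Coverage = 1320 / 1569 * 100
Coverage = 84.13%

84.13%


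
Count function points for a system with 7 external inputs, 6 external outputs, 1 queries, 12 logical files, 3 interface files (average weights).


UFP = EI*4 + EO*5 + EQ*4 + ILF*10 + EIF*7
UFP = 7*4 + 6*5 + 1*4 + 12*10 + 3*7
UFP = 28 + 30 + 4 + 120 + 21
UFP = 203

203


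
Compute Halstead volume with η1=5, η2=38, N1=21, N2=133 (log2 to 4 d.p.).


Formula: V = N * log2(η), where N = N1 + N2 and η = η1 + η2
η = 5 + 38 = 43
N = 21 + 133 = 154
log2(43) ≈ 5.4263
V = 154 * 5.4263 = 835.65

835.65


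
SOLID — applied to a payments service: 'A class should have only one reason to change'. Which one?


This describes the Single Responsibility Principle (SRP)

Single Responsibility Principle (SRP)


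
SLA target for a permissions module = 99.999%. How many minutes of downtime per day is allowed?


Formula: allowed downtime = period * (100 - SLA) / 100
Period (day) = 1440 minutes
Unavailability fraction = (100 - 99.999) / 100
Allowed downtime = 1440 * (100 - 99.999) / 100
Allowed downtime = 0.0144 minutes

0.0144 minutes


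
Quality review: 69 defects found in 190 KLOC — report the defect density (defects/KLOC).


Defect density = defects / KLOC
Defect density = 69 / 190
Defect density = 0.363 defects/KLOC

0.363 defects/KLOC


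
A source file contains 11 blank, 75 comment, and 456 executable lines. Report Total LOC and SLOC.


Total LOC = blank + comment + code
Total LOC = 11 + 75 + 456 = 542
SLOC (source only) = code = 456

Total LOC: 542, SLOC: 456


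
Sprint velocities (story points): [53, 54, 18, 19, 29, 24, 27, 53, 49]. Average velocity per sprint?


Formula: Avg velocity = Total points / Number of sprints
Points: [53, 54, 18, 19, 29, 24, 27, 53, 49]
Sum = 53 + 54 + 18 + 19 + 29 + 24 + 27 + 53 + 49 = 326
Avg velocity = 326 / 9 = 36.22 points/sprint

36.22 points/sprint


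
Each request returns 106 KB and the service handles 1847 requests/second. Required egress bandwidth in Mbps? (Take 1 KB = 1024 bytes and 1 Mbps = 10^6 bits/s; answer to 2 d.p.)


Formula: Mbps = payload_bytes * RPS * 8 / 1e6
Payload per request = 106 KB = 106 * 1024 = 108544 bytes
Total bytes/sec = 108544 * 1847 = 200480768
Total bits/sec = 200480768 * 8 = 1603846144
Mbps = 1603846144 / 1e6 = 1603.85

1603.85 Mbps


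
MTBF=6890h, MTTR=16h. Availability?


Availability = MTBF / (MTBF + MTTR)
Availability = 6890 / (6890 + 16)
Availability = 6890 / 6906
Availability = 99.7683%

99.7683%


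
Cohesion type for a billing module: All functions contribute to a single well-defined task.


Reasoning: Best: single purpose
Type: Functional cohesion

Functional cohesion


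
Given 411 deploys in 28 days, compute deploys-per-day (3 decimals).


Formula: deployments per day = releases / days
= 411 / 28
= 14.679 deploys/day
(equivalently, 102.75 deploys/week)

14.679 deploys/day


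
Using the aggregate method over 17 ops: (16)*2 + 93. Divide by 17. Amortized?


Formula: Amortized cost = Total cost / Operations
Total cost = (16 * 2) + (1 * 93)
Total cost = 32 + 93 = 125
Amortized = 125 / 17 = 7.3529

7.3529


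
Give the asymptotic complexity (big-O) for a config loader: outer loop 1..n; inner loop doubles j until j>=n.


Reasoning: linear outer times logarithmic inner
Complexity: O(n log n)

O(n log n)


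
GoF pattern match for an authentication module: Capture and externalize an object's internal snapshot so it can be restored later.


This matches the Memento pattern

Memento


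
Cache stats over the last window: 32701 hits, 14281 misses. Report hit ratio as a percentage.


Formula: hit rate = hits / (hits + misses) * 100
hit rate = 32701 / (32701 + 14281) * 100
hit rate = 32701 / 46982 * 100
hit rate = 69.6%

69.6%


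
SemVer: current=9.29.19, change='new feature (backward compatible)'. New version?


Current: 9.29.19
Change category: 'new feature (backward compatible)' → minor bump
SemVer rule: minor bump → increment MINOR, reset PATCH to 0 (MAJOR unchanged)
New: 9.30.0

9.30.0


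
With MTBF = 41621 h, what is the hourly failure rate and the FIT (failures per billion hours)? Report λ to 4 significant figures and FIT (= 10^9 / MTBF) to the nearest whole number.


Formula: λ = 1 / MTBF; FIT = λ × 1e9 = 1e9 / MTBF
λ = 1 / 41621 ≈ 2.403e-05 failures/hour
FIT = 1e9 / 41621 ≈ 24026 failures per 1e9 hours (nearest whole number)

λ = 2.403e-05 /h, FIT = 24026


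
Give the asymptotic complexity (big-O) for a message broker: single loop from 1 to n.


Reasoning: one pass through n items
Complexity: O(n)

O(n)


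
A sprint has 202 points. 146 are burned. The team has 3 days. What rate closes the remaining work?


Formula: Required rate = Remaining points / Days left
Remaining = 202 - 146 = 56 points
Required rate = 56 / 3 = 18.67 points/day

18.67 points/day


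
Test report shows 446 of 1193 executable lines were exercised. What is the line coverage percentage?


Coverage = covered / total * 100
Coverage = 446 / 1193 * 100
Coverage = 37.38%

37.38%


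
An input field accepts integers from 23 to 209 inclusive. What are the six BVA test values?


Range: [23, 209]
Boundaries: just below min, min, min+1, max-1, max, just above max
Values: [22, 23, 24, 208, 209, 210]

[22, 23, 24, 208, 209, 210]


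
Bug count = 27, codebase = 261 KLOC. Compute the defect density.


Defect density = defects / KLOC
Defect density = 27 / 261
Defect density = 0.103 defects/KLOC

0.103 defects/KLOC


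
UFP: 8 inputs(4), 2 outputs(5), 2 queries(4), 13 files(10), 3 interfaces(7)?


UFP = EI*4 + EO*5 + EQ*4 + ILF*10 + EIF*7
UFP = 8*4 + 2*5 + 2*4 + 13*10 + 3*7
UFP = 32 + 10 + 8 + 130 + 21
UFP = 201

201


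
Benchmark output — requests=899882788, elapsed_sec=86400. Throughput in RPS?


Formula: throughput = requests / seconds
throughput = 899882788 / 86400
throughput = 10415.31 requests/second

10415.31 requests/second


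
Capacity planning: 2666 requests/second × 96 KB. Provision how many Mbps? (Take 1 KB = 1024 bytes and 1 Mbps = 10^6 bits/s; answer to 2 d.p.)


Formula: Mbps = payload_bytes * RPS * 8 / 1e6
Payload per request = 96 KB = 96 * 1024 = 98304 bytes
Total bytes/sec = 98304 * 2666 = 262078464
Total bits/sec = 262078464 * 8 = 2096627712
Mbps = 2096627712 / 1e6 = 2096.63

2096.63 Mbps


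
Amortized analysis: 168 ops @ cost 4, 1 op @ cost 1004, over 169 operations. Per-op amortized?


Formula: Amortized cost = Total cost / Operations
Total cost = (168 * 4) + (1 * 1004)
Total cost = 672 + 1004 = 1676
Amortized = 1676 / 169 = 9.9172

9.9172


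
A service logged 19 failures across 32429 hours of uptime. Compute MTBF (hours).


Formula: MTBF = Total operating time / Number of failures
MTBF = 32429 / 19
MTBF = 1706.79 hours

1706.79 hours


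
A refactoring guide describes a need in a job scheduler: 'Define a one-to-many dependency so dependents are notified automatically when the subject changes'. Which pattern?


This matches the Observer pattern

Observer


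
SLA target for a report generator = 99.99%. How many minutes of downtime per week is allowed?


Formula: allowed downtime = period * (100 - SLA) / 100
Period (week) = 10080 minutes
Unavailability fraction = (100 - 99.99) / 100
Allowed downtime = 10080 * (100 - 99.99) / 100
Allowed downtime = 1.008 minutes

1.008 minutes


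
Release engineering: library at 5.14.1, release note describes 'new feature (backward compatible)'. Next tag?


Current: 5.14.1
Change category: 'new feature (backward compatible)' → minor bump
SemVer rule: minor bump → increment MINOR, reset PATCH to 0 (MAJOR unchanged)
New: 5.15.0

5.15.0


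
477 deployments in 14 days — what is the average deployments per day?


Formula: deployments per day = releases / days
= 477 / 14
= 34.071 deploys/day
(equivalently, 238.5 deploys/week)

34.071 deploys/day


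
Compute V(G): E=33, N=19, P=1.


Formula: V(G) = E - N + 2P
V(G) = 33 - 19 + 2*1
V(G) = 14 + 2
V(G) = 16

16


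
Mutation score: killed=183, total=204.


Mutation score = killed / total * 100
Mutation score = 183 / 204 * 100
Mutation score = 89.71%

89.71%


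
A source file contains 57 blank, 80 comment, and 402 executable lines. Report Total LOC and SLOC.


Total LOC = blank + comment + code
Total LOC = 57 + 80 + 402 = 539
SLOC (source only) = code = 402

Total LOC: 539, SLOC: 402


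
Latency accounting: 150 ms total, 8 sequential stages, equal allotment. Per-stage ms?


Formula: per_stage = total_budget / stages
per_stage = 150 / 8
per_stage = 18.75 ms

18.75 ms


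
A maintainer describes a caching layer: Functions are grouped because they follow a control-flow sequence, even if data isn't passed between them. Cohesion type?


Reasoning: Grouped by order of execution within a routine, not by data flow
Type: Procedural cohesion

Procedural cohesion


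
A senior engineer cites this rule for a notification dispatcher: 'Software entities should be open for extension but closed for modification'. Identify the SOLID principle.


This describes the Open/Closed Principle (OCP)

Open/Closed Principle (OCP)


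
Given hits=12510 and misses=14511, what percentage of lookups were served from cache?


Formula: hit rate = hits / (hits + misses) * 100
hit rate = 12510 / (12510 + 14511) * 100
hit rate = 12510 / 27021 * 100
hit rate = 46.3%

46.3%


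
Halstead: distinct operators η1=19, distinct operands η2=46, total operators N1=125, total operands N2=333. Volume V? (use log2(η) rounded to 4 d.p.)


Formula: V = N * log2(η), where N = N1 + N2 and η = η1 + η2
η = 19 + 46 = 65
N = 125 + 333 = 458
log2(65) ≈ 6.0224
V = 458 * 6.0224 = 2758.26

2758.26


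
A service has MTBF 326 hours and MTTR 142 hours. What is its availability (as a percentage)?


Availability = MTBF / (MTBF + MTTR)
Availability = 326 / (326 + 142)
Availability = 326 / 468
Availability = 69.6581%

69.6581%


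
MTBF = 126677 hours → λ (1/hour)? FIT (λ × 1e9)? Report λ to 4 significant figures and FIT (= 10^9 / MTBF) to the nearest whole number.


Formula: λ = 1 / MTBF; FIT = λ × 1e9 = 1e9 / MTBF
λ = 1 / 126677 ≈ 7.894e-06 failures/hour
FIT = 1e9 / 126677 ≈ 7894 failures per 1e9 hours (nearest whole number)

λ = 7.894e-06 /h, FIT = 7894


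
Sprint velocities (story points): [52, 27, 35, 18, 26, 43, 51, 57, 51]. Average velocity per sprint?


Formula: Avg velocity = Total points / Number of sprints
Points: [52, 27, 35, 18, 26, 43, 51, 57, 51]
Sum = 52 + 27 + 35 + 18 + 26 + 43 + 51 + 57 + 51 = 360
Avg velocity = 360 / 9 = 40.0 points/sprint

40.0 points/sprint


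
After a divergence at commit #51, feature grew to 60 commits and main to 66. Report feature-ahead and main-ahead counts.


Common ancestor: commit #51
feature commits after divergence: 60 - 51 = 9
main commits after divergence: 66 - 51 = 15
feature is 9 commits ahead of main
main is 15 commits ahead of feature

feature ahead: 9, main ahead: 15


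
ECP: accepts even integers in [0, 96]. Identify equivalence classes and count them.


Constraint: even integers in [0, 96]
Class 1: x < 0 — out-of-range invalid
Class 2: x in [0,96] but odd — wrong type invalid
Class 3: x in [0,96] and even — valid
Class 4: x > 96 — out-of-range invalid
Total equivalence classes: 4

4 equivalence classes


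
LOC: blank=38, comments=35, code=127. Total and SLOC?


Total LOC = blank + comment + code
Total LOC = 38 + 35 + 127 = 200
SLOC (source only) = code = 127

Total LOC: 200, SLOC: 127


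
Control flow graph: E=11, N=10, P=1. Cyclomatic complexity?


Formula: V(G) = E - N + 2P
V(G) = 11 - 10 + 2*1
V(G) = 1 + 2
V(G) = 3

3


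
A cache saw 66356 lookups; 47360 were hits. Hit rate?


Formula: hit rate = hits / (hits + misses) * 100
hit rate = 47360 / (47360 + 18996) * 100
hit rate = 47360 / 66356 * 100
hit rate = 71.37%

71.37%


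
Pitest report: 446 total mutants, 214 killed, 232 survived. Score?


Mutation score = killed / total * 100
Mutation score = 214 / 446 * 100
Mutation score = 47.98%

47.98%


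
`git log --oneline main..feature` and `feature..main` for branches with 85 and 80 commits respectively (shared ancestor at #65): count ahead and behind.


Common ancestor: commit #65
feature commits after divergence: 85 - 65 = 20
main commits after divergence: 80 - 65 = 15
feature is 20 commits ahead of main
main is 15 commits ahead of feature

feature ahead: 20, main ahead: 15


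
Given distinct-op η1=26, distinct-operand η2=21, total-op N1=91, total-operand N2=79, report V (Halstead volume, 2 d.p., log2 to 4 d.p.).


Formula: V = N * log2(η), where N = N1 + N2 and η = η1 + η2
η = 26 + 21 = 47
N = 91 + 79 = 170
log2(47) ≈ 5.5546
V = 170 * 5.5546 = 944.28

944.28


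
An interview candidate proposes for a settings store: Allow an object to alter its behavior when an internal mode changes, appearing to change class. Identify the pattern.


This matches the State pattern

State


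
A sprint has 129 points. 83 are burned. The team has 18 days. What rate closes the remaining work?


Formula: Required rate = Remaining points / Days left
Remaining = 129 - 83 = 46 points
Required rate = 46 / 18 = 2.56 points/day

2.56 points/day


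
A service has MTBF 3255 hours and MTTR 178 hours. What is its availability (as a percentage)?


Availability = MTBF / (MTBF + MTTR)
Availability = 3255 / (3255 + 178)
Availability = 3255 / 3433
Availability = 94.815%

94.815%


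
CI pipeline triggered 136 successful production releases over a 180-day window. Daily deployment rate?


Formula: deployments per day = releases / days
= 136 / 180
= 0.756 deploys/day
(equivalently, 5.29 deploys/week)

0.756 deploys/day


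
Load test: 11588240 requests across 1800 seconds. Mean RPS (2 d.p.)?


Formula: throughput = requests / seconds
throughput = 11588240 / 1800
throughput = 6437.91 requests/second

6437.91 requests/second


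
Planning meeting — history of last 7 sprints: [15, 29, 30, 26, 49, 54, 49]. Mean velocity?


Formula: Avg velocity = Total points / Number of sprints
Points: [15, 29, 30, 26, 49, 54, 49]
Sum = 15 + 29 + 30 + 26 + 49 + 54 + 49 = 252
Avg velocity = 252 / 7 = 36.0 points/sprint

36.0 points/sprint


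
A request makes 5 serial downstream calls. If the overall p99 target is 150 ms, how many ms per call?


Formula: per_stage = total_budget / stages
per_stage = 150 / 5
per_stage = 30.0 ms

30.0 ms


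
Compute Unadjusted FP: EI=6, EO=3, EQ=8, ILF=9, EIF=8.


UFP = EI*4 + EO*5 + EQ*4 + ILF*10 + EIF*7
UFP = 6*4 + 3*5 + 8*4 + 9*10 + 8*7
UFP = 24 + 15 + 32 + 90 + 56
UFP = 217

217


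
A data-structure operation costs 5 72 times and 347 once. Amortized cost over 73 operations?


Formula: Amortized cost = Total cost / Operations
Total cost = (72 * 5) + (1 * 347)
Total cost = 360 + 347 = 707
Amortized = 707 / 73 = 9.6849

9.6849


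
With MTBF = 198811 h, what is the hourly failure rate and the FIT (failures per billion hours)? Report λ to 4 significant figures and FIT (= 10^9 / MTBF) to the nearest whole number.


Formula: λ = 1 / MTBF; FIT = λ × 1e9 = 1e9 / MTBF
λ = 1 / 198811 ≈ 5.030e-06 failures/hour
FIT = 1e9 / 198811 ≈ 5030 failures per 1e9 hours (nearest whole number)

λ = 5.030e-06 /h, FIT = 5030


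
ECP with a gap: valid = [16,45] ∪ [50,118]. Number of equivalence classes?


Valid ranges: [16,45] and [50,118]
Class 1: x < 16 — invalid
Class 2: 16 ≤ x ≤ 45 — valid
Class 3: 45 < x < 50 — invalid (gap between ranges)
Class 4: 50 ≤ x ≤ 118 — valid
Class 5: x > 118 — invalid
Total equivalence classes: 5

5 equivalence classes


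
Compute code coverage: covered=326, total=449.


Coverage = covered / total * 100
Coverage = 326 / 449 * 100
Coverage = 72.61%

72.61%


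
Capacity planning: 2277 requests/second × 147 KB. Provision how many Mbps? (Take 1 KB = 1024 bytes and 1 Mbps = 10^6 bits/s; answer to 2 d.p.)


Formula: Mbps = payload_bytes * RPS * 8 / 1e6
Payload per request = 147 KB = 147 * 1024 = 150528 bytes
Total bytes/sec = 150528 * 2277 = 342752256
Total bits/sec = 342752256 * 8 = 2742018048
Mbps = 2742018048 / 1e6 = 2742.02

2742.02 Mbps


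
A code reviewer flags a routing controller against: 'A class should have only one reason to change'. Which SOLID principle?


This describes the Single Responsibility Principle (SRP)

Single Responsibility Principle (SRP)


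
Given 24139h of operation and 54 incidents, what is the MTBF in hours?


Formula: MTBF = Total operating time / Number of failures
MTBF = 24139 / 54
MTBF = 447.02 hours

447.02 hours
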